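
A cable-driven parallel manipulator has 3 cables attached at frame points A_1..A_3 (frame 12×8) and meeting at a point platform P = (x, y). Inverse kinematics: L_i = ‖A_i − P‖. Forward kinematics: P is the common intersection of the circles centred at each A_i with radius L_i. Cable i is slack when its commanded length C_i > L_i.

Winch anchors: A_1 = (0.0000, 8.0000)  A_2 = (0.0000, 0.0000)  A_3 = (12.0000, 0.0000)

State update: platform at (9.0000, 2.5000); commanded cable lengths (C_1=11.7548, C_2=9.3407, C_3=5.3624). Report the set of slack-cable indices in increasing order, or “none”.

1, 3

cable 1: L_1 = ‖A_1−P‖ = 10.5475;  C_1 = 11.7548 → slack
cable 2: L_2 = ‖A_2−P‖ = 9.3408;  C_2 = 9.3407 → taut
cable 3: L_3 = ‖A_3−P‖ = 3.9051;  C_3 = 5.3624 → slack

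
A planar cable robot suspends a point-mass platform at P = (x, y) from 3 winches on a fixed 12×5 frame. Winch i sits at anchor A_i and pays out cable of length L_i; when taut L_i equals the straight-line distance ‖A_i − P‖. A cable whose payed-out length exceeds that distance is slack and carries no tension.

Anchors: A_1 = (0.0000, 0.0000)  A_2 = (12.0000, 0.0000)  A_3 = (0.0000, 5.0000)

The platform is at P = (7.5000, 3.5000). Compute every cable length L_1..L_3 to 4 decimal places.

L_1: Δ = A_1−P = (-7.5000, -3.5000) → ‖Δ‖ = √68.5000 = 8.2765
L_2: Δ = A_2−P = (4.5000, -3.5000) → ‖Δ‖ = √32.5000 = 5.7009
L_3: Δ = A_3−P = (-7.5000, 1.5000) → ‖Δ‖ = √58.5000 = 7.6485

(8.2765, 5.7009, 7.6485)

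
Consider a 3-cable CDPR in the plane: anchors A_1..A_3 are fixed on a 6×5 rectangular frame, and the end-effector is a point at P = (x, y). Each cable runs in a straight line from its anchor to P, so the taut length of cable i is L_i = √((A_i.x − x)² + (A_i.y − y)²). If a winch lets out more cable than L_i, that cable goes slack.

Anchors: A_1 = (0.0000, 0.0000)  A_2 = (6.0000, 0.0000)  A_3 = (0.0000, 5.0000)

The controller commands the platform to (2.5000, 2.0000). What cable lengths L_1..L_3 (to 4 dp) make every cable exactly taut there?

(3.2016, 4.0311, 3.9051)

cable 1: Δx=-2.5000, Δy=-2.0000; L_1 = √(Δx²+Δy²) = 3.2016
cable 2: Δx=3.5000, Δy=-2.0000; L_2 = √(Δx²+Δy²) = 4.0311
cable 3: Δx=-2.5000, Δy=3.0000; L_3 = √(Δx²+Δy²) = 3.9051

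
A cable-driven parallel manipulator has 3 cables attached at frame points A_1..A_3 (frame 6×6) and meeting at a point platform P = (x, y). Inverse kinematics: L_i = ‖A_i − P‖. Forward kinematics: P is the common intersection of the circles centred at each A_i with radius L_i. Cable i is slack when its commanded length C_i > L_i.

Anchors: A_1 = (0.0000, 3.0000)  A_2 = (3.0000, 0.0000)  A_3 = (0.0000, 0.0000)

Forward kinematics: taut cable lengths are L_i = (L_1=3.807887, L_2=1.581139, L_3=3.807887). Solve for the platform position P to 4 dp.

circle eqns → linear via eq_j − eq_1; set k_j = A_j·A_j − L_j²
k_1 = 0.0000+9.0000−14.5000 = -5.5000
-6.0000·x + 6.0000·y = k_1−k_2 = -12.0000
0.0000·x + 6.0000·y = k_1−k_3 = 9.0000
solve first two rows → x=3.5000, y=1.5000

(3.5000, 1.5000)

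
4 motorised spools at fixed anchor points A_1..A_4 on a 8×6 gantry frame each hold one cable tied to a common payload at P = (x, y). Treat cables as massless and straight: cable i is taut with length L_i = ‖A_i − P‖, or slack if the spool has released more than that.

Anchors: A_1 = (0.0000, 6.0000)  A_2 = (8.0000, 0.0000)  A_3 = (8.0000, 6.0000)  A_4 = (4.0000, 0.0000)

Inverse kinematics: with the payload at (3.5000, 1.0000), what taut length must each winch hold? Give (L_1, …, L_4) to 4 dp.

cable 1: Δx=-3.5000, Δy=5.0000; L_1 = √(Δx²+Δy²) = 6.1033
cable 2: Δx=4.5000, Δy=-1.0000; L_2 = √(Δx²+Δy²) = 4.6098
cable 3: Δx=4.5000, Δy=5.0000; L_3 = √(Δx²+Δy²) = 6.7268
cable 4: Δx=0.5000, Δy=-1.0000; L_4 = √(Δx²+Δy²) = 1.1180

(6.1033, 4.6098, 6.7268, 1.1180)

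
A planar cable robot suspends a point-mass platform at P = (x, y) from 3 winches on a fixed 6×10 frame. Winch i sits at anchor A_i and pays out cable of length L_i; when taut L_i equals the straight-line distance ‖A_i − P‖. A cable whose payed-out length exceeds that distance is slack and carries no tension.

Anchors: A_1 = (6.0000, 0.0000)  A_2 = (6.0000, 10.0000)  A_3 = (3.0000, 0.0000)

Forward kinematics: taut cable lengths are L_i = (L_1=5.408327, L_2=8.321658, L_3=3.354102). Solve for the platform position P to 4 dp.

(1.5000, 3.0000)

circle eqns → linear via eq_j − eq_1; set c_j = A_j·A_j − L_j²
c_1 = 36.0000+0.0000−29.2500 = 6.7500
0.0000·x − 20.0000·y = c_1−c_2 = -60.0000
6.0000·x + 0.0000·y = c_1−c_3 = 9.0000
solve first two rows → x=1.5000, y=3.0000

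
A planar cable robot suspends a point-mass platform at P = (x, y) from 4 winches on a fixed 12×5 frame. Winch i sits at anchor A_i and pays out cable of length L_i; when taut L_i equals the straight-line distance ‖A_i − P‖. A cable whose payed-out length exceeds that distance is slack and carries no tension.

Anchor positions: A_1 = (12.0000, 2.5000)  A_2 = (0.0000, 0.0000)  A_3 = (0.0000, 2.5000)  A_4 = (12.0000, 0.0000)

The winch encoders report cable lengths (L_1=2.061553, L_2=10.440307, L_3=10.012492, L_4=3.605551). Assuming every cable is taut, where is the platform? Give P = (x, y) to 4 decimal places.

(10.0000, 3.0000)

circle eqns → linear via eq_j − eq_1; set c_j = A_j·A_j − L_j²
c_1 = 144.0000+6.2500−4.2500 = 146.0000
24.0000·x + 5.0000·y = c_1−c_2 = 255.0000
24.0000·x + 0.0000·y = c_1−c_3 = 240.0000
0.0000·x + 5.0000·y = c_1−c_4 = 15.0000
solve first two rows → x=10.0000, y=3.0000
check cable 4: ‖A_4−P‖² = 13.0000 ≈ L_4² = 13.0000 ✓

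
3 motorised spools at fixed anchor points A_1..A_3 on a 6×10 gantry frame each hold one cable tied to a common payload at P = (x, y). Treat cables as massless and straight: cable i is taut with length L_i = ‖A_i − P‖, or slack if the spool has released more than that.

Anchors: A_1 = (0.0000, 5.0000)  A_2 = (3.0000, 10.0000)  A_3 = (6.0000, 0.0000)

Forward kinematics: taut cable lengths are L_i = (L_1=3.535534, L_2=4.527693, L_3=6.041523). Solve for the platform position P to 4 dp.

circle eqns → linear via eq_j − eq_1; set k_j = A_j·A_j − L_j²
k_1 = 0.0000+25.0000−12.5000 = 12.5000
-6.0000·x − 10.0000·y = k_1−k_2 = -76.0000
-12.0000·x + 10.0000·y = k_1−k_3 = 13.0000
solve first two rows → x=3.5000, y=5.5000

(3.5000, 5.5000)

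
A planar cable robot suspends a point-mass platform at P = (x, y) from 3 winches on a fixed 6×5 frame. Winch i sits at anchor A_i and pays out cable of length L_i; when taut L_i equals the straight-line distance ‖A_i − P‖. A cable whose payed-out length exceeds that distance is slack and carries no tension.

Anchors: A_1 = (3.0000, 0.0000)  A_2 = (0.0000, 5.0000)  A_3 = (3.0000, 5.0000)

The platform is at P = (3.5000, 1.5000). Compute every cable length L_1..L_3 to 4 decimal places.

cable 1: Δx=-0.5000, Δy=-1.5000; L_1 = √(Δx²+Δy²) = 1.5811
cable 2: Δx=-3.5000, Δy=3.5000; L_2 = √(Δx²+Δy²) = 4.9497
cable 3: Δx=-0.5000, Δy=3.5000; L_3 = √(Δx²+Δy²) = 3.5355

(1.5811, 4.9497, 3.5355)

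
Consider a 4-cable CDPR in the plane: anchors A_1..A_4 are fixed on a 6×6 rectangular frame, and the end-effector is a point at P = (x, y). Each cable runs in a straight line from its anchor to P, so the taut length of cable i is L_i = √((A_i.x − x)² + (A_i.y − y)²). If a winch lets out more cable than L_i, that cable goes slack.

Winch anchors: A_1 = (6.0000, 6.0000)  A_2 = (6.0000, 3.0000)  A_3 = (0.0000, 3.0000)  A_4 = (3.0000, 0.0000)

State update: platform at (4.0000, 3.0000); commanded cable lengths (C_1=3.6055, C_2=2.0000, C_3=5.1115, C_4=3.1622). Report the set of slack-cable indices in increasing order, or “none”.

cable 1: L_1 = ‖A_1−P‖ = 3.6056;  C_1 = 3.6055 → taut
cable 2: L_2 = ‖A_2−P‖ = 2.0000;  C_2 = 2.0000 → taut
cable 3: L_3 = ‖A_3−P‖ = 4.0000;  C_3 = 5.1115 → slack
cable 4: L_4 = ‖A_4−P‖ = 3.1623;  C_4 = 3.1622 → taut

3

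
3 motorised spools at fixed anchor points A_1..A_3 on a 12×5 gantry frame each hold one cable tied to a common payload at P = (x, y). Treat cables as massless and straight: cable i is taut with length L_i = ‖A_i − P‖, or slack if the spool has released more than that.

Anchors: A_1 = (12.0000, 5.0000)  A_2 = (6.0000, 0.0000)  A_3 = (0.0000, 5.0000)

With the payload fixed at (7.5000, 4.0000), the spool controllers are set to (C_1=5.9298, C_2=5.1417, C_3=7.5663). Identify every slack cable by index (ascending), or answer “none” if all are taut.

cable 1: √((4.5000)²+(1.0000)²)=4.6098, C_1=5.9298: slack
cable 2: √((-1.5000)²+(-4.0000)²)=4.2720, C_2=5.1417: slack
cable 3: √((-7.5000)²+(1.0000)²)=7.5664, C_3=7.5663: taut

1, 2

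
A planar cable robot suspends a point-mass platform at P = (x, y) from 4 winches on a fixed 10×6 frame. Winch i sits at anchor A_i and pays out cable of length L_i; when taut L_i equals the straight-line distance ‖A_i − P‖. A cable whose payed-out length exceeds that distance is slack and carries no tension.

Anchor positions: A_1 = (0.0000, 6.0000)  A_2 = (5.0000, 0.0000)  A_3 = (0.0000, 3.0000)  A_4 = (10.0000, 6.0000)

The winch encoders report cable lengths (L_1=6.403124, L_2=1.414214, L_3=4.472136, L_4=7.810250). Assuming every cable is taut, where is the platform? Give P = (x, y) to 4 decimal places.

each cable: (A_i−P)·(A_i−P) = L_i²; let k_i = ‖A_i‖²−L_i²
k_1 = 0.0000+36.0000−41.0000 = -5.0000
row 1: -10.0000x + 12.0000y = -28.0000  (k_2=23.0000)
row 2: 0.0000x + 6.0000y = 6.0000  (k_3=-11.0000)
row 3: -20.0000x + 0.0000y = -80.0000  (k_4=75.0000)
Cramer on rows 1–2 → x = 4.0000, y = 1.0000
check cable 4: ‖A_4−P‖² = 61.0000 ≈ L_4² = 61.0000 ✓

(4.0000, 1.0000)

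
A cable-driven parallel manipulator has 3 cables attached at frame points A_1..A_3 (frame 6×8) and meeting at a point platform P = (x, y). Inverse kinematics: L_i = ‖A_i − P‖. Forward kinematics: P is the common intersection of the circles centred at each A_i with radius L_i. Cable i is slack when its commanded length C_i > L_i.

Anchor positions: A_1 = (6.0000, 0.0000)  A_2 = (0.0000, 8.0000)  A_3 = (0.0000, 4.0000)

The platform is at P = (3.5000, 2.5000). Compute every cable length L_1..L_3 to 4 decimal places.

(3.5355, 6.5192, 3.8079)

L_1 = √((6.0000−3.5000)² + (0.0000−2.5000)²) = 3.5355
L_2 = √((0.0000−3.5000)² + (8.0000−2.5000)²) = 6.5192
L_3 = √((0.0000−3.5000)² + (4.0000−2.5000)²) = 3.8079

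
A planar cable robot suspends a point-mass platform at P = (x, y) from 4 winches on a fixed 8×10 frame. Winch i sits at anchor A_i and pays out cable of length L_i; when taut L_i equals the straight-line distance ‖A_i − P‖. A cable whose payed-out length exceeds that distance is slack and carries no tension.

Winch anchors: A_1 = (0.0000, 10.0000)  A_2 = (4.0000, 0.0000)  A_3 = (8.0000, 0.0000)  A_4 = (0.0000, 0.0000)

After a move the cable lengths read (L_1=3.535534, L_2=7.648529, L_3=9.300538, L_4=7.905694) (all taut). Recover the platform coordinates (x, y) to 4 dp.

(2.5000, 7.5000)

expand ‖A_i−P‖²=L_i² and subtract eq 1 (c_i ≔ ‖A_i‖²−L_i²)
c_1 = 0.0000+100.0000−12.5000 = 87.5000
eq1−eq2 → [-8.0000  20.0000]·P = 130.0000
eq1−eq3 → [-16.0000  20.0000]·P = 110.0000
eq1−eq4 → [0.0000  20.0000]·P = 150.0000
2×2 solve → P = (2.5000, 7.5000)
check cable 4: ‖A_4−P‖² = 62.5000 ≈ L_4² = 62.5000 ✓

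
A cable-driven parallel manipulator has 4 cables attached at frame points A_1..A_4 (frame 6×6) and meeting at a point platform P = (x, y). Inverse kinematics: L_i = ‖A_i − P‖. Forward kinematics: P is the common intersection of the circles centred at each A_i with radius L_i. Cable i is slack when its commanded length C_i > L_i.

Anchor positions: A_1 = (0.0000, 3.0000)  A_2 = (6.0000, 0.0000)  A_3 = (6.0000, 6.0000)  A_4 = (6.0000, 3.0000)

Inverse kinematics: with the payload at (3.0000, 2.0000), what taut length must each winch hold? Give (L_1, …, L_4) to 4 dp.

(3.1623, 3.6056, 5.0000, 3.1623)

cable 1: Δx=-3.0000, Δy=1.0000; L_1 = √(Δx²+Δy²) = 3.1623
cable 2: Δx=3.0000, Δy=-2.0000; L_2 = √(Δx²+Δy²) = 3.6056
cable 3: Δx=3.0000, Δy=4.0000; L_3 = √(Δx²+Δy²) = 5.0000
cable 4: Δx=3.0000, Δy=1.0000; L_4 = √(Δx²+Δy²) = 3.1623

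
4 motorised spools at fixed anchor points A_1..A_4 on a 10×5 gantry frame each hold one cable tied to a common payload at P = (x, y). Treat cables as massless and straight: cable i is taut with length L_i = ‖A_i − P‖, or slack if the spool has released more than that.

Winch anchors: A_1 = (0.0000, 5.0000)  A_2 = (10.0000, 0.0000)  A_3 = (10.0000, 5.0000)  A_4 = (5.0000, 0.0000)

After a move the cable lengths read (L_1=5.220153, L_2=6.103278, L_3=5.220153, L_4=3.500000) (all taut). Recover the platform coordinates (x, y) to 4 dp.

expand ‖A_i−P‖²=L_i² and subtract eq 1 (q_i ≔ ‖A_i‖²−L_i²)
q_1 = 0.0000+25.0000−27.2500 = -2.2500
eq1−eq2 → [-20.0000  10.0000]·P = -65.0000
eq1−eq3 → [-20.0000  0.0000]·P = -100.0000
eq1−eq4 → [-10.0000  10.0000]·P = -15.0000
2×2 solve → P = (5.0000, 3.5000)
check cable 4: ‖A_4−P‖² = 12.2500 ≈ L_4² = 12.2500 ✓

(5.0000, 3.5000)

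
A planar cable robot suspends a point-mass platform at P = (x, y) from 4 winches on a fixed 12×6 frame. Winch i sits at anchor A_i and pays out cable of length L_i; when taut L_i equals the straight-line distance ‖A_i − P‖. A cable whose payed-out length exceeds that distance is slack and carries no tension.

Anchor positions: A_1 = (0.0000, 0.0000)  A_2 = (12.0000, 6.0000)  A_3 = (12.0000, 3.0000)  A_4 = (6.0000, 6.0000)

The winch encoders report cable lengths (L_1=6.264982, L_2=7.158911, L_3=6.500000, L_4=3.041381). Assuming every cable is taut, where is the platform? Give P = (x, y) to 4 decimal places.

each cable: (A_i−P)·(A_i−P) = L_i²; let c_i = ‖A_i‖²−L_i²
c_1 = 0.0000+0.0000−39.2500 = -39.2500
row 1: -24.0000x − 12.0000y = -168.0000  (c_2=128.7500)
row 2: -24.0000x − 6.0000y = -150.0000  (c_3=110.7500)
row 3: -12.0000x − 12.0000y = -102.0000  (c_4=62.7500)
Cramer on rows 1–2 → x = 5.5000, y = 3.0000
check cable 4: ‖A_4−P‖² = 9.2500 ≈ L_4² = 9.2500 ✓

(5.5000, 3.0000)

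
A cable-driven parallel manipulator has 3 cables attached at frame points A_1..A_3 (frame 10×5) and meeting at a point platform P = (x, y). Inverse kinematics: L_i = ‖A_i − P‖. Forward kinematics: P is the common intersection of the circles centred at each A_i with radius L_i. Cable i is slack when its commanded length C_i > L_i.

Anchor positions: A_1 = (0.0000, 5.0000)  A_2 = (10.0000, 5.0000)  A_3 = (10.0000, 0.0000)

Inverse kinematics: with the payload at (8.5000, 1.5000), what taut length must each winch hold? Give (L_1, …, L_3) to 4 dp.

cable 1: Δx=-8.5000, Δy=3.5000; L_1 = √(Δx²+Δy²) = 9.1924
cable 2: Δx=1.5000, Δy=3.5000; L_2 = √(Δx²+Δy²) = 3.8079
cable 3: Δx=1.5000, Δy=-1.5000; L_3 = √(Δx²+Δy²) = 2.1213

(9.1924, 3.8079, 2.1213)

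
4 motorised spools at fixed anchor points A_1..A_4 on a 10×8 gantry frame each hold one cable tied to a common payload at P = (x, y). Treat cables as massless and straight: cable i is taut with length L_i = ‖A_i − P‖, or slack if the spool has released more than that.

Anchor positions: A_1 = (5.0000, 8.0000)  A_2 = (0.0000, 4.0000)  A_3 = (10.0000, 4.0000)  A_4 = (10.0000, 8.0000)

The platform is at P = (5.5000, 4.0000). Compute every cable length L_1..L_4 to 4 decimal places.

(4.0311, 5.5000, 4.5000, 6.0208)

cable 1: Δx=-0.5000, Δy=4.0000; L_1 = √(Δx²+Δy²) = 4.0311
cable 2: Δx=-5.5000, Δy=0.0000; L_2 = √(Δx²+Δy²) = 5.5000
cable 3: Δx=4.5000, Δy=0.0000; L_3 = √(Δx²+Δy²) = 4.5000
cable 4: Δx=4.5000, Δy=4.0000; L_4 = √(Δx²+Δy²) = 6.0208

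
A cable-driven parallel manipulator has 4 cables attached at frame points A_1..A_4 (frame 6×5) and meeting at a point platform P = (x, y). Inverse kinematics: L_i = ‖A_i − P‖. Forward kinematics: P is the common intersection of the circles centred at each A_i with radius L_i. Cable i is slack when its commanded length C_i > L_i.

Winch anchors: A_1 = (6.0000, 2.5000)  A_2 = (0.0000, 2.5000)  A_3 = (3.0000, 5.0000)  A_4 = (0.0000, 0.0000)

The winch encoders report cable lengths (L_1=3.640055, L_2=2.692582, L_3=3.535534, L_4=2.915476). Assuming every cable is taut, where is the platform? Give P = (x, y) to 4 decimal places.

expand ‖A_i−P‖²=L_i² and subtract eq 1 (k_i ≔ ‖A_i‖²−L_i²)
k_1 = 36.0000+6.2500−13.2500 = 29.0000
eq1−eq2 → [12.0000  0.0000]·P = 30.0000
eq1−eq3 → [6.0000  -5.0000]·P = 7.5000
eq1−eq4 → [12.0000  5.0000]·P = 37.5000
2×2 solve → P = (2.5000, 1.5000)
check cable 4: ‖A_4−P‖² = 8.5000 ≈ L_4² = 8.5000 ✓

(2.5000, 1.5000)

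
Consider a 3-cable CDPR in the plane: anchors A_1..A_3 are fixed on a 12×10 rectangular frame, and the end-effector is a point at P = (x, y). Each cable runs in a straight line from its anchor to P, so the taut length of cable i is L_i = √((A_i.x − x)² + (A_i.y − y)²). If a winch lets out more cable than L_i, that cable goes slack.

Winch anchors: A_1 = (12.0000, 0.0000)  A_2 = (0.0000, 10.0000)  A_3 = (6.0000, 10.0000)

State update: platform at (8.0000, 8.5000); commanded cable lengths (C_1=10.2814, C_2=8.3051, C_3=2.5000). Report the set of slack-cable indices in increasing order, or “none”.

1, 2

i=1: geometric 9.3941 vs commanded 10.2814 ⇒ slack
i=2: geometric 8.1394 vs commanded 8.3051 ⇒ slack
i=3: geometric 2.5000 vs commanded 2.5000 ⇒ taut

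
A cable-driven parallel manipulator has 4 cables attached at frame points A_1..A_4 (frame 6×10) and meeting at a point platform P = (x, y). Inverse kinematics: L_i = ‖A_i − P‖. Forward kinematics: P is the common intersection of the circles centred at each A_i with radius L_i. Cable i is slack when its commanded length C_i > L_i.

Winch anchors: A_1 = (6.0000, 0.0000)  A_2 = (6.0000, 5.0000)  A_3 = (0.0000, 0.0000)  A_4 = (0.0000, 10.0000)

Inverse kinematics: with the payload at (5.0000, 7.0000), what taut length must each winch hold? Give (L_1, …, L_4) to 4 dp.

(7.0711, 2.2361, 8.6023, 5.8310)

cable 1: Δx=1.0000, Δy=-7.0000; L_1 = √(Δx²+Δy²) = 7.0711
cable 2: Δx=1.0000, Δy=-2.0000; L_2 = √(Δx²+Δy²) = 2.2361
cable 3: Δx=-5.0000, Δy=-7.0000; L_3 = √(Δx²+Δy²) = 8.6023
cable 4: Δx=-5.0000, Δy=3.0000; L_4 = √(Δx²+Δy²) = 5.8310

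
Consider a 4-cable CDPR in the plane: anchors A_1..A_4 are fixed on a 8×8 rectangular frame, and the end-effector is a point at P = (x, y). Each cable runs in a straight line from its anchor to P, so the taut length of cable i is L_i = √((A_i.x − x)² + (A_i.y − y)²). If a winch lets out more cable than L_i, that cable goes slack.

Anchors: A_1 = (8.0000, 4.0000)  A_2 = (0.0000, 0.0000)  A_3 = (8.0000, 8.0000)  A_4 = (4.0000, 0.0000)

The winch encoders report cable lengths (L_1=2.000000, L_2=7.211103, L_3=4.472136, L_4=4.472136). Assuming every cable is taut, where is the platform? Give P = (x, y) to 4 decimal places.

(6.0000, 4.0000)

circle eqns → linear via eq_j − eq_1; set q_j = A_j·A_j − L_j²
q_1 = 64.0000+16.0000−4.0000 = 76.0000
16.0000·x + 8.0000·y = q_1−q_2 = 128.0000
0.0000·x − 8.0000·y = q_1−q_3 = -32.0000
8.0000·x + 8.0000·y = q_1−q_4 = 80.0000
solve first two rows → x=6.0000, y=4.0000
check cable 4: ‖A_4−P‖² = 20.0000 ≈ L_4² = 20.0000 ✓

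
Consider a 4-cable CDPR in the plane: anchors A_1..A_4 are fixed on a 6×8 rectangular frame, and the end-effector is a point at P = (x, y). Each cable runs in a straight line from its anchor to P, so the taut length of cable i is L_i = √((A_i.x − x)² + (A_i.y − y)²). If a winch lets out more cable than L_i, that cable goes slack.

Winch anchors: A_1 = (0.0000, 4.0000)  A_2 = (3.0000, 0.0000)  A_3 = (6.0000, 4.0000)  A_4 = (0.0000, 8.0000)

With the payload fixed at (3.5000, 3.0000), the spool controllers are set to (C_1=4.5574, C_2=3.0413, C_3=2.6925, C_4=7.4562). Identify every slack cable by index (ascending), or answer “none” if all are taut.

1, 4

i=1: geometric 3.6401 vs commanded 4.5574 ⇒ slack
i=2: geometric 3.0414 vs commanded 3.0413 ⇒ taut
i=3: geometric 2.6926 vs commanded 2.6925 ⇒ taut
i=4: geometric 6.1033 vs commanded 7.4562 ⇒ slack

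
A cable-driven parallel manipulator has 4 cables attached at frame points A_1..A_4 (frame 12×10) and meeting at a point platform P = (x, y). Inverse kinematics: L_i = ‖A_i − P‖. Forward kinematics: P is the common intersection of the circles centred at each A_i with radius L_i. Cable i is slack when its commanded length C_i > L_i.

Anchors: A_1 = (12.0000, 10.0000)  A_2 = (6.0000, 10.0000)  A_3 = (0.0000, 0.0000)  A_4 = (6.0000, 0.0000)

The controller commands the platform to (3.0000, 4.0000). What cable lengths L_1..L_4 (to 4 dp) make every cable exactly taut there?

(10.8167, 6.7082, 5.0000, 5.0000)

L_1: Δ = A_1−P = (9.0000, 6.0000) → ‖Δ‖ = √117.0000 = 10.8167
L_2: Δ = A_2−P = (3.0000, 6.0000) → ‖Δ‖ = √45.0000 = 6.7082
L_3: Δ = A_3−P = (-3.0000, -4.0000) → ‖Δ‖ = √25.0000 = 5.0000
L_4: Δ = A_4−P = (3.0000, -4.0000) → ‖Δ‖ = √25.0000 = 5.0000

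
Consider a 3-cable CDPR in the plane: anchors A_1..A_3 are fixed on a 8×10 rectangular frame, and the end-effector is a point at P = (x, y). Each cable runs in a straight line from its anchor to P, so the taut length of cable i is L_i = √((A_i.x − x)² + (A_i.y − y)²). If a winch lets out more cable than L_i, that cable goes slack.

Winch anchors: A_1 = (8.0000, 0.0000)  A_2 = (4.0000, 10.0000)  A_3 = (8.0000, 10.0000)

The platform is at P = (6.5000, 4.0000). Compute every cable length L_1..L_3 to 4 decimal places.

L_1: Δ = A_1−P = (1.5000, -4.0000) → ‖Δ‖ = √18.2500 = 4.2720
L_2: Δ = A_2−P = (-2.5000, 6.0000) → ‖Δ‖ = √42.2500 = 6.5000
L_3: Δ = A_3−P = (1.5000, 6.0000) → ‖Δ‖ = √38.2500 = 6.1847

(4.2720, 6.5000, 6.1847)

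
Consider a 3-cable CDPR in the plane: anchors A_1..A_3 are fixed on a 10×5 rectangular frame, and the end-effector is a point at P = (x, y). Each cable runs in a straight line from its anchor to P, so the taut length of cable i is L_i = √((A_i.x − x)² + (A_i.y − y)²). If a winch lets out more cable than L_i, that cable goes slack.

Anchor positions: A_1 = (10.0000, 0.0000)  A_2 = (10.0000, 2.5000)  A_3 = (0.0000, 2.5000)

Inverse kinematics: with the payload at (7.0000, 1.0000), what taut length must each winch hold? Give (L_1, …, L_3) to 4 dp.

(3.1623, 3.3541, 7.1589)

L_1: Δ = A_1−P = (3.0000, -1.0000) → ‖Δ‖ = √10.0000 = 3.1623
L_2: Δ = A_2−P = (3.0000, 1.5000) → ‖Δ‖ = √11.2500 = 3.3541
L_3: Δ = A_3−P = (-7.0000, 1.5000) → ‖Δ‖ = √51.2500 = 7.1589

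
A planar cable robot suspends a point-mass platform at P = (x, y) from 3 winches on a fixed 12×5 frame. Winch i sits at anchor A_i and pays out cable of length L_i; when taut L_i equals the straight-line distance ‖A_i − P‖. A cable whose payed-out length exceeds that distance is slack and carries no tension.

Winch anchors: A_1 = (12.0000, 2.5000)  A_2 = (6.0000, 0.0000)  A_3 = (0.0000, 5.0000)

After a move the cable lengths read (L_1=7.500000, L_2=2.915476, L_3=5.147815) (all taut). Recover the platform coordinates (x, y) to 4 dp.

(4.5000, 2.5000)

each cable: (A_i−P)·(A_i−P) = L_i²; let k_i = ‖A_i‖²−L_i²
k_1 = 144.0000+6.2500−56.2500 = 94.0000
row 1: 12.0000x + 5.0000y = 66.5000  (k_2=27.5000)
row 2: 24.0000x − 5.0000y = 95.5000  (k_3=-1.5000)
Cramer on rows 1–2 → x = 4.5000, y = 2.5000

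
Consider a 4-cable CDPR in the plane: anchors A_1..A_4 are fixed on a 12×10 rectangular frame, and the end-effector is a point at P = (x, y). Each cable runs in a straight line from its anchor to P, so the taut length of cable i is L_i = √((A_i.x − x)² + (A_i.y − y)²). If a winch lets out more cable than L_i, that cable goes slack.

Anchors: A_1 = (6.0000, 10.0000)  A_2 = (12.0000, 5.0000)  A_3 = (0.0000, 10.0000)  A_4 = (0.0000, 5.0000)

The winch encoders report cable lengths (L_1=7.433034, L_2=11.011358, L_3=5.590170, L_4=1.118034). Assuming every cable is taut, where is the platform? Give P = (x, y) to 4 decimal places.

each cable: (A_i−P)·(A_i−P) = L_i²; let q_i = ‖A_i‖²−L_i²
q_1 = 36.0000+100.0000−55.2500 = 80.7500
row 1: -12.0000x + 10.0000y = 33.0000  (q_2=47.7500)
row 2: 12.0000x + 0.0000y = 12.0000  (q_3=68.7500)
row 3: 12.0000x + 10.0000y = 57.0000  (q_4=23.7500)
Cramer on rows 1–2 → x = 1.0000, y = 4.5000
check cable 4: ‖A_4−P‖² = 1.2500 ≈ L_4² = 1.2500 ✓

(1.0000, 4.5000)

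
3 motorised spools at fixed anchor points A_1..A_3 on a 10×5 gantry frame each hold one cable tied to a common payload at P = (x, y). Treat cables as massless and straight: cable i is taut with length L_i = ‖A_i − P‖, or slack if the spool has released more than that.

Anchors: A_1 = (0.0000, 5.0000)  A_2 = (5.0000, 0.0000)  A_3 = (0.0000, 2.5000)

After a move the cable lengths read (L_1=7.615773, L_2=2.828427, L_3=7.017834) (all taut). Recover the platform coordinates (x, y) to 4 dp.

each cable: (A_i−P)·(A_i−P) = L_i²; let k_i = ‖A_i‖²−L_i²
k_1 = 0.0000+25.0000−58.0000 = -33.0000
row 1: -10.0000x + 10.0000y = -50.0000  (k_2=17.0000)
row 2: 0.0000x + 5.0000y = 10.0000  (k_3=-43.0000)
Cramer on rows 1–2 → x = 7.0000, y = 2.0000

(7.0000, 2.0000)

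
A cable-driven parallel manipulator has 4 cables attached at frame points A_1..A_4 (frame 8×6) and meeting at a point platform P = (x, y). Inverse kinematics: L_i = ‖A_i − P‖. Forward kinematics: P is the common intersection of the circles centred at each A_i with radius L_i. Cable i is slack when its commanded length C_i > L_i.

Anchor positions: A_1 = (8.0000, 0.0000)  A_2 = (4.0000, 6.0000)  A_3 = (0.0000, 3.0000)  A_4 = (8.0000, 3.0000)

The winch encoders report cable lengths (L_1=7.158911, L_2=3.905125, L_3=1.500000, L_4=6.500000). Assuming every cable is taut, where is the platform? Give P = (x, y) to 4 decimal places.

(1.5000, 3.0000)

each cable: (A_i−P)·(A_i−P) = L_i²; let q_i = ‖A_i‖²−L_i²
q_1 = 64.0000+0.0000−51.2500 = 12.7500
row 1: 8.0000x − 12.0000y = -24.0000  (q_2=36.7500)
row 2: 16.0000x − 6.0000y = 6.0000  (q_3=6.7500)
row 3: 0.0000x − 6.0000y = -18.0000  (q_4=30.7500)
Cramer on rows 1–2 → x = 1.5000, y = 3.0000
check cable 4: ‖A_4−P‖² = 42.2500 ≈ L_4² = 42.2500 ✓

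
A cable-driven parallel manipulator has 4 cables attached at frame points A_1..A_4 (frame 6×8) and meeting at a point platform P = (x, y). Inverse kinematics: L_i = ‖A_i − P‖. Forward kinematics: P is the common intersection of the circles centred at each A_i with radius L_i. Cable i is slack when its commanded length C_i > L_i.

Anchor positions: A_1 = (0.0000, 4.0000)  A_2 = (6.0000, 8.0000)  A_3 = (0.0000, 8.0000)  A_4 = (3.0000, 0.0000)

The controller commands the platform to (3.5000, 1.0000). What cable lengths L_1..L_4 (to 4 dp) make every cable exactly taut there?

(4.6098, 7.4330, 7.8262, 1.1180)

L_1 = √((0.0000−3.5000)² + (4.0000−1.0000)²) = 4.6098
L_2 = √((6.0000−3.5000)² + (8.0000−1.0000)²) = 7.4330
L_3 = √((0.0000−3.5000)² + (8.0000−1.0000)²) = 7.8262
L_4 = √((3.0000−3.5000)² + (0.0000−1.0000)²) = 1.1180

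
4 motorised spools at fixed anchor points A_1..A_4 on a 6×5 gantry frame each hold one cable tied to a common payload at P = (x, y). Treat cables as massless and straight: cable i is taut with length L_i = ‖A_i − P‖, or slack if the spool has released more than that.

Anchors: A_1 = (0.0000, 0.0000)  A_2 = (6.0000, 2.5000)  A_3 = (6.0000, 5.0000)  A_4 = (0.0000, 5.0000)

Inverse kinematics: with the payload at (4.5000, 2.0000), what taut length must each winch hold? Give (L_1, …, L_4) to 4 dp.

(4.9244, 1.5811, 3.3541, 5.4083)

cable 1: Δx=-4.5000, Δy=-2.0000; L_1 = √(Δx²+Δy²) = 4.9244
cable 2: Δx=1.5000, Δy=0.5000; L_2 = √(Δx²+Δy²) = 1.5811
cable 3: Δx=1.5000, Δy=3.0000; L_3 = √(Δx²+Δy²) = 3.3541
cable 4: Δx=-4.5000, Δy=3.0000; L_4 = √(Δx²+Δy²) = 5.4083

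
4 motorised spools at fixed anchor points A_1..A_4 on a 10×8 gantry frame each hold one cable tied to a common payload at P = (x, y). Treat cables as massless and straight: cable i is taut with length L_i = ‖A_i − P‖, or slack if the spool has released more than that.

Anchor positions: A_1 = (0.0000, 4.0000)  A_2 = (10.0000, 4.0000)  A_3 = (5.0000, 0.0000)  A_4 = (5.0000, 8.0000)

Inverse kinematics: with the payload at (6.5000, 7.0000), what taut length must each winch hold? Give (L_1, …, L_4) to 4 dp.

(7.1589, 4.6098, 7.1589, 1.8028)

L_1 = √((0.0000−6.5000)² + (4.0000−7.0000)²) = 7.1589
L_2 = √((10.0000−6.5000)² + (4.0000−7.0000)²) = 4.6098
L_3 = √((5.0000−6.5000)² + (0.0000−7.0000)²) = 7.1589
L_4 = √((5.0000−6.5000)² + (8.0000−7.0000)²) = 1.8028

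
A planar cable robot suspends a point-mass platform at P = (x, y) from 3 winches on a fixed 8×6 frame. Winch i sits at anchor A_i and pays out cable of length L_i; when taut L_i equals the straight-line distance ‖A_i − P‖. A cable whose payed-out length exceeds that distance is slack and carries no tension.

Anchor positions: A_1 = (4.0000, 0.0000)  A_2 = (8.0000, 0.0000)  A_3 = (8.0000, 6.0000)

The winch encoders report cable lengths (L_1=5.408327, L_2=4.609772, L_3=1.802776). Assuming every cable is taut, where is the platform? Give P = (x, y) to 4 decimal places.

each cable: (A_i−P)·(A_i−P) = L_i²; let q_i = ‖A_i‖²−L_i²
q_1 = 16.0000+0.0000−29.2500 = -13.2500
row 1: -8.0000x + 0.0000y = -56.0000  (q_2=42.7500)
row 2: -8.0000x − 12.0000y = -110.0000  (q_3=96.7500)
Cramer on rows 1–2 → x = 7.0000, y = 4.5000

(7.0000, 4.5000)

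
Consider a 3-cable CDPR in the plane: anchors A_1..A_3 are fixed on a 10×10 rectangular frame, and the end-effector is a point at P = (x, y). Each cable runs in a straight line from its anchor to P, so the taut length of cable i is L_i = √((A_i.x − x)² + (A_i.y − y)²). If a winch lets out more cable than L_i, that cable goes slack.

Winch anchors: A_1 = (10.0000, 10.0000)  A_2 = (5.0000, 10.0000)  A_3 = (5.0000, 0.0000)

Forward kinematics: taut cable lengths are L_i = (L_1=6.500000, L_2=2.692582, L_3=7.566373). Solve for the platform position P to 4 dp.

(4.0000, 7.5000)

circle eqns → linear via eq_j − eq_1; set k_j = A_j·A_j − L_j²
k_1 = 100.0000+100.0000−42.2500 = 157.7500
10.0000·x + 0.0000·y = k_1−k_2 = 40.0000
10.0000·x + 20.0000·y = k_1−k_3 = 190.0000
solve first two rows → x=4.0000, y=7.5000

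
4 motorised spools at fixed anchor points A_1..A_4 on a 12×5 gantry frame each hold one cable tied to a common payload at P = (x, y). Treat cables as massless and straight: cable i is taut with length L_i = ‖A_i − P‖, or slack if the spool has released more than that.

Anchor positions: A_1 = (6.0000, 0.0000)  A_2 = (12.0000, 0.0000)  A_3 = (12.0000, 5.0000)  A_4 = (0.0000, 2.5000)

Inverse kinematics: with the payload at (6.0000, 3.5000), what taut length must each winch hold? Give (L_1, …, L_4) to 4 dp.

cable 1: Δx=0.0000, Δy=-3.5000; L_1 = √(Δx²+Δy²) = 3.5000
cable 2: Δx=6.0000, Δy=-3.5000; L_2 = √(Δx²+Δy²) = 6.9462
cable 3: Δx=6.0000, Δy=1.5000; L_3 = √(Δx²+Δy²) = 6.1847
cable 4: Δx=-6.0000, Δy=-1.0000; L_4 = √(Δx²+Δy²) = 6.0828

(3.5000, 6.9462, 6.1847, 6.0828)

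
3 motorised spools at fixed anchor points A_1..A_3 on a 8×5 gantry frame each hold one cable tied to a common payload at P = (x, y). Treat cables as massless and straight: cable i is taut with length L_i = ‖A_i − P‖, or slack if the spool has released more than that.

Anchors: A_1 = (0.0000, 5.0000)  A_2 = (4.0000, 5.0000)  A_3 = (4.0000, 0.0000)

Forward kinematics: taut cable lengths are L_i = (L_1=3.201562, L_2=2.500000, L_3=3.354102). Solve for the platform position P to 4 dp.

(2.5000, 3.0000)

each cable: (A_i−P)·(A_i−P) = L_i²; let c_i = ‖A_i‖²−L_i²
c_1 = 0.0000+25.0000−10.2500 = 14.7500
row 1: -8.0000x + 0.0000y = -20.0000  (c_2=34.7500)
row 2: -8.0000x + 10.0000y = 10.0000  (c_3=4.7500)
Cramer on rows 1–2 → x = 2.5000, y = 3.0000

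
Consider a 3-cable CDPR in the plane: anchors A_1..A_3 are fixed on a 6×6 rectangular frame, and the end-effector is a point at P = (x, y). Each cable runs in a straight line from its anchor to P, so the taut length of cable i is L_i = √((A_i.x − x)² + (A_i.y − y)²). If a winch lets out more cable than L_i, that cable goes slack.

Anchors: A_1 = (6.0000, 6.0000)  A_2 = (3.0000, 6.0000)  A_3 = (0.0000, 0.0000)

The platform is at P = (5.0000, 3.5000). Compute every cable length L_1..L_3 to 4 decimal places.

cable 1: Δx=1.0000, Δy=2.5000; L_1 = √(Δx²+Δy²) = 2.6926
cable 2: Δx=-2.0000, Δy=2.5000; L_2 = √(Δx²+Δy²) = 3.2016
cable 3: Δx=-5.0000, Δy=-3.5000; L_3 = √(Δx²+Δy²) = 6.1033

(2.6926, 3.2016, 6.1033)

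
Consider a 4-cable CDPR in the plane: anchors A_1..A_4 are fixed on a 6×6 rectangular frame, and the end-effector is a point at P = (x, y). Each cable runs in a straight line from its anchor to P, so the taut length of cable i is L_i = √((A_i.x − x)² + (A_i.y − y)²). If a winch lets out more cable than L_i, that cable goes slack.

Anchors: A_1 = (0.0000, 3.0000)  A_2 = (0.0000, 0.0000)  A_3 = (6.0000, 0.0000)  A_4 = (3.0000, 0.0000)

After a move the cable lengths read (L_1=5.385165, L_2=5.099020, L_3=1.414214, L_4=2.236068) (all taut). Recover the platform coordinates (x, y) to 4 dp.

(5.0000, 1.0000)

each cable: (A_i−P)·(A_i−P) = L_i²; let k_i = ‖A_i‖²−L_i²
k_1 = 0.0000+9.0000−29.0000 = -20.0000
row 1: 0.0000x + 6.0000y = 6.0000  (k_2=-26.0000)
row 2: -12.0000x + 6.0000y = -54.0000  (k_3=34.0000)
row 3: -6.0000x + 6.0000y = -24.0000  (k_4=4.0000)
Cramer on rows 1–2 → x = 5.0000, y = 1.0000
check cable 4: ‖A_4−P‖² = 5.0000 ≈ L_4² = 5.0000 ✓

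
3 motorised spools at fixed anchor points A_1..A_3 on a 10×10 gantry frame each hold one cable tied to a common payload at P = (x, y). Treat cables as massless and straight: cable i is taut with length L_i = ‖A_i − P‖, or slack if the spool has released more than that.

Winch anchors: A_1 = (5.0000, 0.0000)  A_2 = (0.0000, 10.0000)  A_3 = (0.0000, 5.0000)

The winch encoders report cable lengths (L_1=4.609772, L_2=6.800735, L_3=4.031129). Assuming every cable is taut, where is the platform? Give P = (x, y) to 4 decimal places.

each cable: (A_i−P)·(A_i−P) = L_i²; let k_i = ‖A_i‖²−L_i²
k_1 = 25.0000+0.0000−21.2500 = 3.7500
row 1: 10.0000x − 20.0000y = -50.0000  (k_2=53.7500)
row 2: 10.0000x − 10.0000y = -5.0000  (k_3=8.7500)
Cramer on rows 1–2 → x = 4.0000, y = 4.5000

(4.0000, 4.5000)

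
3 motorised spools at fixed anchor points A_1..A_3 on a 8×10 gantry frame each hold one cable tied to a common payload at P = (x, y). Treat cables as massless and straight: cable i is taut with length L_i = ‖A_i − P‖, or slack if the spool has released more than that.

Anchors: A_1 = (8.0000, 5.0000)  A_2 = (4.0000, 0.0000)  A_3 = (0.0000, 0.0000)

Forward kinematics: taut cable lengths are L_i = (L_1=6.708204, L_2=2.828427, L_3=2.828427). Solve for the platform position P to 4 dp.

expand ‖A_i−P‖²=L_i² and subtract eq 1 (k_i ≔ ‖A_i‖²−L_i²)
k_1 = 64.0000+25.0000−45.0000 = 44.0000
eq1−eq2 → [8.0000  10.0000]·P = 36.0000
eq1−eq3 → [16.0000  10.0000]·P = 52.0000
2×2 solve → P = (2.0000, 2.0000)

(2.0000, 2.0000)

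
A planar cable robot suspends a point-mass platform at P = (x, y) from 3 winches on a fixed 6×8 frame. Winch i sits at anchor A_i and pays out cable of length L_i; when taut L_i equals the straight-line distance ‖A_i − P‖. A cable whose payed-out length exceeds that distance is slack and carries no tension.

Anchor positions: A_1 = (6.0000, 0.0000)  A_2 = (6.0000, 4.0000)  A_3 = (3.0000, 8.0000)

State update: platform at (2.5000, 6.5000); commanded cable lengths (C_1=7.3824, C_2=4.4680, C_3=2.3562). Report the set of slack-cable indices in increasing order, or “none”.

2, 3

i=1: geometric 7.3824 vs commanded 7.3824 ⇒ taut
i=2: geometric 4.3012 vs commanded 4.4680 ⇒ slack
i=3: geometric 1.5811 vs commanded 2.3562 ⇒ slack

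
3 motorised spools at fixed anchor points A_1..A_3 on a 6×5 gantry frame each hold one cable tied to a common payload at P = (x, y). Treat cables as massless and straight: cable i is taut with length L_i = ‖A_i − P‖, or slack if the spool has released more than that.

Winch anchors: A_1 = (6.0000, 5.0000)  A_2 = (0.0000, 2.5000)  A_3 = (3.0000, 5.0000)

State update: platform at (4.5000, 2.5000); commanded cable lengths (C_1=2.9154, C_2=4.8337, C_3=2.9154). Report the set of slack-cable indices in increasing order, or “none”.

i=1: geometric 2.9155 vs commanded 2.9154 ⇒ taut
i=2: geometric 4.5000 vs commanded 4.8337 ⇒ slack
i=3: geometric 2.9155 vs commanded 2.9154 ⇒ taut

2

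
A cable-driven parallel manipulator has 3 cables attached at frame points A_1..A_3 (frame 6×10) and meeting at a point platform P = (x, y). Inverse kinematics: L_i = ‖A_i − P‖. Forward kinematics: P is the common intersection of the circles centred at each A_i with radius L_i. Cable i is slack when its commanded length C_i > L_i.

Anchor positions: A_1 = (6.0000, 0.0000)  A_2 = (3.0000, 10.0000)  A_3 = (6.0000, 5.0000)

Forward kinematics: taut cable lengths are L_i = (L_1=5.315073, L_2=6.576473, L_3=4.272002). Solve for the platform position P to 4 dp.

circle eqns → linear via eq_j − eq_1; set c_j = A_j·A_j − L_j²
c_1 = 36.0000+0.0000−28.2500 = 7.7500
6.0000·x − 20.0000·y = c_1−c_2 = -58.0000
0.0000·x − 10.0000·y = c_1−c_3 = -35.0000
solve first two rows → x=2.0000, y=3.5000

(2.0000, 3.5000)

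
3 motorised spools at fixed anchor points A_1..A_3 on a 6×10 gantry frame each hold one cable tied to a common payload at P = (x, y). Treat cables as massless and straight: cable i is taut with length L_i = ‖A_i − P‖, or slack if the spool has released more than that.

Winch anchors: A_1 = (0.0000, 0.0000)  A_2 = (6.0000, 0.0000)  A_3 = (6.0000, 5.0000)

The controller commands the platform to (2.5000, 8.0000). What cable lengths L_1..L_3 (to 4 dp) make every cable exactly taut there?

L_1: Δ = A_1−P = (-2.5000, -8.0000) → ‖Δ‖ = √70.2500 = 8.3815
L_2: Δ = A_2−P = (3.5000, -8.0000) → ‖Δ‖ = √76.2500 = 8.7321
L_3: Δ = A_3−P = (3.5000, -3.0000) → ‖Δ‖ = √21.2500 = 4.6098

(8.3815, 8.7321, 4.6098)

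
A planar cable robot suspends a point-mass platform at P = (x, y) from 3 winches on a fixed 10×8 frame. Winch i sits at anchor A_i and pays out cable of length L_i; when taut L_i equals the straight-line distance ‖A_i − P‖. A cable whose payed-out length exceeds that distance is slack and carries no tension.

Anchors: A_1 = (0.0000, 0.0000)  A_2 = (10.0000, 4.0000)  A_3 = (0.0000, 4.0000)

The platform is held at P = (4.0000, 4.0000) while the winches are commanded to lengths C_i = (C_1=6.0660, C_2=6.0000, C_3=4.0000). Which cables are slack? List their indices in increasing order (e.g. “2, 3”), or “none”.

cable 1: L_1 = ‖A_1−P‖ = 5.6569;  C_1 = 6.0660 → slack
cable 2: L_2 = ‖A_2−P‖ = 6.0000;  C_2 = 6.0000 → taut
cable 3: L_3 = ‖A_3−P‖ = 4.0000;  C_3 = 4.0000 → taut

1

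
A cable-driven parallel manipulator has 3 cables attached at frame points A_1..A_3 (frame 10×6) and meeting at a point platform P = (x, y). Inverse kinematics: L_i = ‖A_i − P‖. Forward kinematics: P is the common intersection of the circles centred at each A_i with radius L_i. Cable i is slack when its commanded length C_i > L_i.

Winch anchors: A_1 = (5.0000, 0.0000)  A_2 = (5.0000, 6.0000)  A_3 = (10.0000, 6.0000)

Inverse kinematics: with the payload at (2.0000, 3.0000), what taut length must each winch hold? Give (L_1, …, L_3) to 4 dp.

cable 1: Δx=3.0000, Δy=-3.0000; L_1 = √(Δx²+Δy²) = 4.2426
cable 2: Δx=3.0000, Δy=3.0000; L_2 = √(Δx²+Δy²) = 4.2426
cable 3: Δx=8.0000, Δy=3.0000; L_3 = √(Δx²+Δy²) = 8.5440

(4.2426, 4.2426, 8.5440)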